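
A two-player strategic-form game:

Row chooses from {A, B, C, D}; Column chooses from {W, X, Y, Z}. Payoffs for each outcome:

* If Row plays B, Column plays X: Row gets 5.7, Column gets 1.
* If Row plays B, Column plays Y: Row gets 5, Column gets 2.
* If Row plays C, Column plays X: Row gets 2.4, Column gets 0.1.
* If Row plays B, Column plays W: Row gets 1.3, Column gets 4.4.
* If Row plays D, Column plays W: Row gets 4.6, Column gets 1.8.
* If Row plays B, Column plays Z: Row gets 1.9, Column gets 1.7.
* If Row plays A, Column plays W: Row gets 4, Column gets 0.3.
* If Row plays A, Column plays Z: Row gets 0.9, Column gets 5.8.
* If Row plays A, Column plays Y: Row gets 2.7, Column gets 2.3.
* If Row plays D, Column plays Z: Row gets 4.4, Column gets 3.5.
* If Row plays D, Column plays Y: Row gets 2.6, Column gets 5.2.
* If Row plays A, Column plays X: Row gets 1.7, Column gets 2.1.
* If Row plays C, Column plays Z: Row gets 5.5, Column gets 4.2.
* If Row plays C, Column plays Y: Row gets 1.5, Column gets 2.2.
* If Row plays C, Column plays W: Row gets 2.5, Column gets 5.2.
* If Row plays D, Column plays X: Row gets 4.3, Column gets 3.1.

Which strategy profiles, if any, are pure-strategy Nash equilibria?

For each strategy profile, look for a profitable unilateral deviation.
(A, W): Row can switch to D (4 → 4.6). Not NE.
(A, X): Row can switch to B (1.7 → 5.7). Not NE.
(A, Y): Row can switch to B (2.7 → 5). Not NE.
(A, Z): Row can switch to B (0.9 → 1.9). Not NE.
(B, W): Row can switch to A (1.3 → 4). Not NE.
(B, X): Column can switch to W (1 → 4.4). Not NE.
(The remaining 10 profiles each have a profitable deviation by the same check.)

There is no pure-strategy Nash equilibrium.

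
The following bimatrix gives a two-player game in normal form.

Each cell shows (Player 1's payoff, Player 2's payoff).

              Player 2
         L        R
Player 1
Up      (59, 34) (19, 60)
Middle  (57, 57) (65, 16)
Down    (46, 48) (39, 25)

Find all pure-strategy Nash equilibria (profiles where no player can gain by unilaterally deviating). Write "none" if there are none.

none

Player 1 against L: payoffs 59, 57, 46 → best response Up.
Player 1 against R: payoffs 19, 65, 39 → best response Middle.
Player 2 against Up: payoffs 34, 60 → best response R.
Player 2 against Middle: payoffs 57, 16 → best response L.
Player 2 against Down: payoffs 48, 25 → best response L.
No profile is a mutual best response for all players.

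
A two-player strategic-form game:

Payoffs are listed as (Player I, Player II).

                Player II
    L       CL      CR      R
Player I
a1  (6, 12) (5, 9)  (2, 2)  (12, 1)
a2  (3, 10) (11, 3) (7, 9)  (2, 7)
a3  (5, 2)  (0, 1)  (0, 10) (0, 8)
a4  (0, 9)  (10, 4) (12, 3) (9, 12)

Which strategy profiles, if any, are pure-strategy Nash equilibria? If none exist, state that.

(a1, L): Player I gets 6, best alternative 5; Player II gets 12, best alternative 9. No profitable deviation — NE.
(a1, CL): Player I can switch to a2 (5 → 11). Not NE.
(a1, CR): Player I can switch to a2 (2 → 7). Not NE.
(a1, R): Player II can switch to L (1 → 12). Not NE.
(a2, L): Player I can switch to a1 (3 → 6). Not NE.
(a2, CL): Player II can switch to L (3 → 10). Not NE.
(a2, CR): Player I can switch to a4 (7 → 12). Not NE.
(The remaining 9 profiles each have a profitable deviation by the same check.)

(a1, L)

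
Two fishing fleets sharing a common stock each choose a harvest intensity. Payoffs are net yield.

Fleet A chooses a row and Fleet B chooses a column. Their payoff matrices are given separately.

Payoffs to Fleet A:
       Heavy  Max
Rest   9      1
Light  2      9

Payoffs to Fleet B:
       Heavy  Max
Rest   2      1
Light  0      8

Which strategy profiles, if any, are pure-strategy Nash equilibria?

Fleet A against Heavy: payoffs 9, 2 → best response Rest.
Fleet A against Max: payoffs 1, 9 → best response Light.
Fleet B against Rest: payoffs 2, 1 → best response Heavy.
Fleet B against Light: payoffs 0, 8 → best response Max.
Mutual best responses: (Rest, Heavy); (Light, Max).

The pure Nash equilibria are (Rest, Heavy); (Light, Max).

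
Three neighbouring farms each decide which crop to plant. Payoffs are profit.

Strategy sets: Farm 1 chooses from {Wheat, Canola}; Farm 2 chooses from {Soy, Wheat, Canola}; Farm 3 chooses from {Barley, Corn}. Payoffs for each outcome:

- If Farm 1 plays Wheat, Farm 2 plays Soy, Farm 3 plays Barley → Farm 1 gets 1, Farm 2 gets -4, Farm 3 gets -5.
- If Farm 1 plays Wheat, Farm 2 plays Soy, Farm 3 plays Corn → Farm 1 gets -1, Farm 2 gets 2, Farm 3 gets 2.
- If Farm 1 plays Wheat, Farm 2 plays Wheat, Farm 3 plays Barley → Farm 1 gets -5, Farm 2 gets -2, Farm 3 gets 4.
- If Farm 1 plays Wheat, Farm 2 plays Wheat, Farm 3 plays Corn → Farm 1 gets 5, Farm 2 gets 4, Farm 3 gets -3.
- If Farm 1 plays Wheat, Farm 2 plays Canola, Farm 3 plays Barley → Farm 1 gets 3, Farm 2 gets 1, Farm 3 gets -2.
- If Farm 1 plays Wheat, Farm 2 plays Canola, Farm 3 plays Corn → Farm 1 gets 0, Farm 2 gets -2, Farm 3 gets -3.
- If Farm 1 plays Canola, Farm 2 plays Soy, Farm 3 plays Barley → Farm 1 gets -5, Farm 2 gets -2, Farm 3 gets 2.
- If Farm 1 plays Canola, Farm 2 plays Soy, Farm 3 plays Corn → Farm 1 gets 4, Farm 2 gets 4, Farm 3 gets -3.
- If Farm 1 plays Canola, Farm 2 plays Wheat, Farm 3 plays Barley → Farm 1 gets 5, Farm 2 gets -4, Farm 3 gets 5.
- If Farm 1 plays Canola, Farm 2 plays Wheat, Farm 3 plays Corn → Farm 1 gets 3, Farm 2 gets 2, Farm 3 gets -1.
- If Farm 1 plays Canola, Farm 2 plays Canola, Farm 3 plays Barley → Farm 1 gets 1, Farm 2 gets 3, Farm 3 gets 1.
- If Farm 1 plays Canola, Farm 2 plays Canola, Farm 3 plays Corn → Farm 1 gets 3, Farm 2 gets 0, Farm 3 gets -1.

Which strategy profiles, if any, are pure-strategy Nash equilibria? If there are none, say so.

Farm 1 against (Soy, Barley): payoffs 1, -5 → best response Wheat.
Farm 1 against (Soy, Corn): payoffs -1, 4 → best response Canola.
Farm 1 against (Wheat, Barley): payoffs -5, 5 → best response Canola.
Farm 1 against (Wheat, Corn): payoffs 5, 3 → best response Wheat.
Farm 1 against (Canola, Barley): payoffs 3, 1 → best response Wheat.
Farm 1 against (Canola, Corn): payoffs 0, 3 → best response Canola.
Farm 2 against (Wheat, Barley): payoffs -4, -2, 1 → best response Canola.
Farm 2 against (Wheat, Corn): payoffs 2, 4, -2 → best response Wheat.
Farm 2 against (Canola, Barley): payoffs -2, -4, 3 → best response Canola.
Farm 2 against (Canola, Corn): payoffs 4, 2, 0 → best response Soy.
Farm 3 against (Wheat, Soy): payoffs -5, 2 → best response Corn.
Farm 3 against (Wheat, Wheat): payoffs 4, -3 → best response Barley.
Farm 3 against (Wheat, Canola): payoffs -2, -3 → best response Barley.
Farm 3 against (Canola, Soy): payoffs 2, -3 → best response Barley.
Farm 3 against (Canola, Wheat): payoffs 5, -1 → best response Barley.
Farm 3 against (Canola, Canola): payoffs 1, -1 → best response Barley.
Mutual best responses: (Wheat, Canola, Barley).

(Wheat, Canola, Barley)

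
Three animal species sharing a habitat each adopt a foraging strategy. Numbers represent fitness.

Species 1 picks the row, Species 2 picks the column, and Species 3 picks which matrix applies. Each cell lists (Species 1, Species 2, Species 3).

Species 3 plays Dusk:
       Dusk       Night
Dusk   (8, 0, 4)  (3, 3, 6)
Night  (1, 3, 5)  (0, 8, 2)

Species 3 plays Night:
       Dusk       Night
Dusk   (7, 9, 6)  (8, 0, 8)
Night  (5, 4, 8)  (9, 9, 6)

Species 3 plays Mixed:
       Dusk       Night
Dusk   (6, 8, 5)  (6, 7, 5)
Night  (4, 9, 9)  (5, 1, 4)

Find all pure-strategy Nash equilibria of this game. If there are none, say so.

Species 1 against (Dusk, Dusk): payoffs 8, 1 → best response Dusk.
Species 1 against (Dusk, Night): payoffs 7, 5 → best response Dusk.
Species 1 against (Dusk, Mixed): payoffs 6, 4 → best response Dusk.
Species 1 against (Night, Dusk): payoffs 3, 0 → best response Dusk.
Species 1 against (Night, Night): payoffs 8, 9 → best response Night.
Species 1 against (Night, Mixed): payoffs 6, 5 → best response Dusk.
Species 2 against (Dusk, Dusk): payoffs 0, 3 → best response Night.
Species 2 against (Dusk, Night): payoffs 9, 0 → best response Dusk.
Species 2 against (Dusk, Mixed): payoffs 8, 7 → best response Dusk.
Species 2 against (Night, Dusk): payoffs 3, 8 → best response Night.
Species 2 against (Night, Night): payoffs 4, 9 → best response Night.
Species 2 against (Night, Mixed): payoffs 9, 1 → best response Dusk.
Species 3 against (Dusk, Dusk): payoffs 4, 6, 5 → best response Night.
Species 3 against (Dusk, Night): payoffs 6, 8, 5 → best response Night.
Species 3 against (Night, Dusk): payoffs 5, 8, 9 → best response Mixed.
Species 3 against (Night, Night): payoffs 2, 6, 4 → best response Night.
Mutual best responses: (Dusk, Dusk, Night); (Night, Night, Night).

(Dusk, Dusk, Night) and (Night, Night, Night)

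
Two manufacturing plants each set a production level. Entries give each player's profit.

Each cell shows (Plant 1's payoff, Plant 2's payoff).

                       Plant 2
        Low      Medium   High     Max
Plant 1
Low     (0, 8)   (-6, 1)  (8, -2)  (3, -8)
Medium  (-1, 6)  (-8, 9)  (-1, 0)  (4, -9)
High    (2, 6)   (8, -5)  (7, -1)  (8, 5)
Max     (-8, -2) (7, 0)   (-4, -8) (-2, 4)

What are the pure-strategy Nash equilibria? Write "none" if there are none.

(High, Low)

Mark each player's best response to every combination of opponents' strategies; a profile where every player is best-responding is a pure Nash equilibrium.
Plant 1 against Low: payoffs 0, -1, 2, -8 → best response High.
Plant 1 against Medium: payoffs -6, -8, 8, 7 → best response High.
Plant 1 against High: payoffs 8, -1, 7, -4 → best response Low.
Plant 1 against Max: payoffs 3, 4, 8, -2 → best response High.
Plant 2 against Low: payoffs 8, 1, -2, -8 → best response Low.
Plant 2 against Medium: payoffs 6, 9, 0, -9 → best response Medium.
Plant 2 against High: payoffs 6, -5, -1, 5 → best response Low.
Plant 2 against Max: payoffs -2, 0, -8, 4 → best response Max.
Mutual best responses: (High, Low).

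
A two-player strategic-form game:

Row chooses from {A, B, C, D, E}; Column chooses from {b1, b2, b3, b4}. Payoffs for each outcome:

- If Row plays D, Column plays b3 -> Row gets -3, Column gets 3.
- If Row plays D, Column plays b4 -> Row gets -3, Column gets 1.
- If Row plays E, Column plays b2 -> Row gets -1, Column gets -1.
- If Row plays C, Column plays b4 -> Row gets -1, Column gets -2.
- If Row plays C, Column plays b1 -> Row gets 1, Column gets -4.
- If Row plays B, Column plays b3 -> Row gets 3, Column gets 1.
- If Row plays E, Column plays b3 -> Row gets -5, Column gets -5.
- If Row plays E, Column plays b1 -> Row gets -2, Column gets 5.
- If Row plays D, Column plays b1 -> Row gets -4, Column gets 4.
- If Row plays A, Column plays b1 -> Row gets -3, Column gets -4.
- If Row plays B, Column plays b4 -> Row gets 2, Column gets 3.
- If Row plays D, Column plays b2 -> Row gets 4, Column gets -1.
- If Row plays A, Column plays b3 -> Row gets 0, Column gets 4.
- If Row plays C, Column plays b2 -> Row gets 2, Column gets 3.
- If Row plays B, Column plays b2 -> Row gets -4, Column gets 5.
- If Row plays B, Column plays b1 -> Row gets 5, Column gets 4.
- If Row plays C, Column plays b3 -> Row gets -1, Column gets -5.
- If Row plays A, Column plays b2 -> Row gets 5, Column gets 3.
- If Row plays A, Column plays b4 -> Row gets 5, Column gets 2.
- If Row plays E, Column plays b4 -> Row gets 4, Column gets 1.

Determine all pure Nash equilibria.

There is no pure-strategy Nash equilibrium.

For each strategy profile, look for a profitable unilateral deviation.
(A, b1): Row can switch to B (-3 → 5). Not NE.
(A, b2): Column can switch to b3 (3 → 4). Not NE.
(A, b3): Row can switch to B (0 → 3). Not NE.
(A, b4): Column can switch to b2 (2 → 3). Not NE.
(B, b1): Column can switch to b2 (4 → 5). Not NE.
(B, b2): Row can switch to A (-4 → 5). Not NE.
(B, b3): Column can switch to b1 (1 → 4). Not NE.
(B, b4): Row can switch to A (2 → 5). Not NE.
(The remaining 12 profiles each have a profitable deviation by the same check.)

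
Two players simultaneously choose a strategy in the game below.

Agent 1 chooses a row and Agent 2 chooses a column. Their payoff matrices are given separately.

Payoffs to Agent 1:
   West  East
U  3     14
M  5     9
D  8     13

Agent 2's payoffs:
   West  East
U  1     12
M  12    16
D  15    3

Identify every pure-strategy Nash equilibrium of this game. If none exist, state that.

Pure-strategy Nash equilibria: (U, East); (D, West)

(U, West): Agent 1 can switch to M (3 → 5). Not NE.
(U, East): Agent 1 gets 14, best alternative 13; Agent 2 gets 12, best alternative 1. No profitable deviation — NE.
(M, West): Agent 1 can switch to D (5 → 8). Not NE.
(M, East): Agent 1 can switch to U (9 → 14). Not NE.
(D, West): Agent 1 gets 8, best alternative 5; Agent 2 gets 15, best alternative 3. No profitable deviation — NE.
(D, East): Agent 1 can switch to U (13 → 14). Not NE.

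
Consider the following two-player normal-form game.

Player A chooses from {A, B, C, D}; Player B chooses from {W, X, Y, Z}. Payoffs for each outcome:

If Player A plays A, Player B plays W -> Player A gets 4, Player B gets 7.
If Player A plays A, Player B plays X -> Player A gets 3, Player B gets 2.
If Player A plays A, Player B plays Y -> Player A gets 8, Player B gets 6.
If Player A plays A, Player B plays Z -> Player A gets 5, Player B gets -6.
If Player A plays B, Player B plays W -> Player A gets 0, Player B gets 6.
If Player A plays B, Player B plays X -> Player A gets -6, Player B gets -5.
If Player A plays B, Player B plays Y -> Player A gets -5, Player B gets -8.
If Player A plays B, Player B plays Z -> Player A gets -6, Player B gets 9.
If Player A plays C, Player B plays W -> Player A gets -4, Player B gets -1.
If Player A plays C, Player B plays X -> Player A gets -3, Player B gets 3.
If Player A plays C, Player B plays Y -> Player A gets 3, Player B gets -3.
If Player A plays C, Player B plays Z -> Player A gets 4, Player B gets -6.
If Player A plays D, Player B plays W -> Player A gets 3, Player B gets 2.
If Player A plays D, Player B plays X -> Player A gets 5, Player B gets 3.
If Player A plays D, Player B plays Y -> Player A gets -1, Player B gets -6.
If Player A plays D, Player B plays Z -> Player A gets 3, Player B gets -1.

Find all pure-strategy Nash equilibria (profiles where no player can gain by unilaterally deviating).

The pure Nash equilibria are (A, W); (D, X).

Player A against W: payoffs 4, 0, -4, 3 → best response A.
Player A against X: payoffs 3, -6, -3, 5 → best response D.
Player A against Y: payoffs 8, -5, 3, -1 → best response A.
Player A against Z: payoffs 5, -6, 4, 3 → best response A.
Player B against A: payoffs 7, 2, 6, -6 → best response W.
Player B against B: payoffs 6, -5, -8, 9 → best response Z.
Player B against C: payoffs -1, 3, -3, -6 → best response X.
Player B against D: payoffs 2, 3, -6, -1 → best response X.
Mutual best responses: (A, W); (D, X).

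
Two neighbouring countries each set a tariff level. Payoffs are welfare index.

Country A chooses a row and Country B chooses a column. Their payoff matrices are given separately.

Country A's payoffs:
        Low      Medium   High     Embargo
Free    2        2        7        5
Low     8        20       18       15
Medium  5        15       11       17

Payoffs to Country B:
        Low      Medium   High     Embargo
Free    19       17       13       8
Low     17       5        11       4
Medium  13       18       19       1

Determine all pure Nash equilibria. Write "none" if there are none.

The unique pure-strategy Nash equilibrium is (Low, Low).

Mark each player's best response to every combination of opponents' strategies; a profile where every player is best-responding is a pure Nash equilibrium.
Country A against Low: payoffs 2, 8, 5 → best response Low.
Country A against Medium: payoffs 2, 20, 15 → best response Low.
Country A against High: payoffs 7, 18, 11 → best response Low.
Country A against Embargo: payoffs 5, 15, 17 → best response Medium.
Country B against Free: payoffs 19, 17, 13, 8 → best response Low.
Country B against Low: payoffs 17, 5, 11, 4 → best response Low.
Country B against Medium: payoffs 13, 18, 19, 1 → best response High.
Mutual best responses: (Low, Low).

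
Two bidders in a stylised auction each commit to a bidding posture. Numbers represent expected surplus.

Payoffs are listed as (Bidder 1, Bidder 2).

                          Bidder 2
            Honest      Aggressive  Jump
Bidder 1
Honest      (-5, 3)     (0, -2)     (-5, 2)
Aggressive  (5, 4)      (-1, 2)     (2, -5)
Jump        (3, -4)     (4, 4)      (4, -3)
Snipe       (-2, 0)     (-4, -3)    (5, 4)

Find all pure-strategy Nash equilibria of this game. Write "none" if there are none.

Pure-strategy Nash equilibria: (Aggressive, Honest) and (Jump, Aggressive) and (Snipe, Jump)

Bidder 1 against Honest: payoffs -5, 5, 3, -2 → best response Aggressive.
Bidder 1 against Aggressive: payoffs 0, -1, 4, -4 → best response Jump.
Bidder 1 against Jump: payoffs -5, 2, 4, 5 → best response Snipe.
Bidder 2 against Honest: payoffs 3, -2, 2 → best response Honest.
Bidder 2 against Aggressive: payoffs 4, 2, -5 → best response Honest.
Bidder 2 against Jump: payoffs -4, 4, -3 → best response Aggressive.
Bidder 2 against Snipe: payoffs 0, -3, 4 → best response Jump.
Mutual best responses: (Aggressive, Honest); (Jump, Aggressive); (Snipe, Jump).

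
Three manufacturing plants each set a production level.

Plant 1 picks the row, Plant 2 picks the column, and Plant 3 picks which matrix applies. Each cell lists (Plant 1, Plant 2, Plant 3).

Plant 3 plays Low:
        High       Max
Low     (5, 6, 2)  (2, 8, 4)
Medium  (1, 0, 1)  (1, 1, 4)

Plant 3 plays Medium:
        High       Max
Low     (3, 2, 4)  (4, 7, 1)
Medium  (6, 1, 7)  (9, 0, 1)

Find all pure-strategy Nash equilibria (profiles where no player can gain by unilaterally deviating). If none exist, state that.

(Low, Max, Low); (Medium, High, Medium)

Plant 1 against (High, Low): payoffs 5, 1 → best response Low.
Plant 1 against (High, Medium): payoffs 3, 6 → best response Medium.
Plant 1 against (Max, Low): payoffs 2, 1 → best response Low.
Plant 1 against (Max, Medium): payoffs 4, 9 → best response Medium.
Plant 2 against (Low, Low): payoffs 6, 8 → best response Max.
Plant 2 against (Low, Medium): payoffs 2, 7 → best response Max.
Plant 2 against (Medium, Low): payoffs 0, 1 → best response Max.
Plant 2 against (Medium, Medium): payoffs 1, 0 → best response High.
Plant 3 against (Low, High): payoffs 2, 4 → best response Medium.
Plant 3 against (Low, Max): payoffs 4, 1 → best response Low.
Plant 3 against (Medium, High): payoffs 1, 7 → best response Medium.
Plant 3 against (Medium, Max): payoffs 4, 1 → best response Low.
Mutual best responses: (Low, Max, Low); (Medium, High, Medium).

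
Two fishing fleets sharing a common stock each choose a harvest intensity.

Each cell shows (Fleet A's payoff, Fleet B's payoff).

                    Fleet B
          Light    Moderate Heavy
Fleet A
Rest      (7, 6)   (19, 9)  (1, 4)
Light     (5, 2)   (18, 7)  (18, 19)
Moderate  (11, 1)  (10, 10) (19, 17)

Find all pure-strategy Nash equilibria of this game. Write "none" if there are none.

Pure-strategy Nash equilibria: (Rest, Moderate), (Moderate, Heavy)

(Rest, Light): Fleet A can switch to Moderate (7 → 11). Not NE.
(Rest, Moderate): Fleet A gets 19, best alternative 18; Fleet B gets 9, best alternative 6. No profitable deviation — NE.
(Rest, Heavy): Fleet A can switch to Light (1 → 18). Not NE.
(Light, Light): Fleet A can switch to Rest (5 → 7). Not NE.
(Light, Moderate): Fleet A can switch to Rest (18 → 19). Not NE.
(Light, Heavy): Fleet A can switch to Moderate (18 → 19). Not NE.
(Moderate, Light): Fleet B can switch to Moderate (1 → 10). Not NE.
(Moderate, Moderate): Fleet A can switch to Rest (10 → 19). Not NE.
(Moderate, Heavy): Fleet A gets 19, best alternative 18; Fleet B gets 17, best alternative 10. No profitable deviation — NE.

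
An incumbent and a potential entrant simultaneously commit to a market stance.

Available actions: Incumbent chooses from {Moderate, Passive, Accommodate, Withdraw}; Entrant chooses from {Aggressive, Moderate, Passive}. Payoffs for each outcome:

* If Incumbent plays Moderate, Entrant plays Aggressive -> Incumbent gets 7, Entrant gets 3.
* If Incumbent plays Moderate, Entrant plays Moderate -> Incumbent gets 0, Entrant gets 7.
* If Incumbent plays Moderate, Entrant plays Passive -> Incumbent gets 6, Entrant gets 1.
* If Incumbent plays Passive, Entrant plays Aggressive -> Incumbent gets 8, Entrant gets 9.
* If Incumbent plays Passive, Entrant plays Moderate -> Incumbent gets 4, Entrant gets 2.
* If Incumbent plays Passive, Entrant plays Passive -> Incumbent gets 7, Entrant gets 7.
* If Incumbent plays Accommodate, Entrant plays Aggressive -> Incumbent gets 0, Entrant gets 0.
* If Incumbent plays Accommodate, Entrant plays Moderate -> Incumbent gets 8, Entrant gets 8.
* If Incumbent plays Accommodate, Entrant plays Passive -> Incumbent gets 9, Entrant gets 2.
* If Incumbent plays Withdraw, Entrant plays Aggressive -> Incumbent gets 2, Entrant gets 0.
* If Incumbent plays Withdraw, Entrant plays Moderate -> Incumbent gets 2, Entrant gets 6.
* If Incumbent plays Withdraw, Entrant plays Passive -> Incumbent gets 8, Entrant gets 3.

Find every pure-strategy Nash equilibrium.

The pure Nash equilibria are (Passive, Aggressive) and (Accommodate, Moderate).

For each player, find the best response to each opponent profile; mutual best responses are the pure NE.
Incumbent against Aggressive: payoffs 7, 8, 0, 2 → best response Passive.
Incumbent against Moderate: payoffs 0, 4, 8, 2 → best response Accommodate.
Incumbent against Passive: payoffs 6, 7, 9, 8 → best response Accommodate.
Entrant against Moderate: payoffs 3, 7, 1 → best response Moderate.
Entrant against Passive: payoffs 9, 2, 7 → best response Aggressive.
Entrant against Accommodate: payoffs 0, 8, 2 → best response Moderate.
Entrant against Withdraw: payoffs 0, 6, 3 → best response Moderate.
Mutual best responses: (Passive, Aggressive); (Accommodate, Moderate).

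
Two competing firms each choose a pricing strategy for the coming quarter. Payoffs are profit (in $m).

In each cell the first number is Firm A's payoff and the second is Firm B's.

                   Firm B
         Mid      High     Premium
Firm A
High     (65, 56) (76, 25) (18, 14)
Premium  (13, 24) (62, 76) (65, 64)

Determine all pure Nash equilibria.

Pure NE: (High, Mid)

For each player, find the best response to each opponent profile; mutual best responses are the pure NE.
Firm A against Mid: payoffs 65, 13 → best response High.
Firm A against High: payoffs 76, 62 → best response High.
Firm A against Premium: payoffs 18, 65 → best response Premium.
Firm B against High: payoffs 56, 25, 14 → best response Mid.
Firm B against Premium: payoffs 24, 76, 64 → best response High.
Mutual best responses: (High, Mid).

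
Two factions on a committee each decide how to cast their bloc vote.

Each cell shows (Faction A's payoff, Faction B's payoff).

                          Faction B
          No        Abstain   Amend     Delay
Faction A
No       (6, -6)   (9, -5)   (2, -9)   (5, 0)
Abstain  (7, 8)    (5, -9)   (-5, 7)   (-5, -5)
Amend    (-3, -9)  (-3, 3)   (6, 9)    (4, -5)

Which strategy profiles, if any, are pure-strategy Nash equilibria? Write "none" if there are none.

(No, Delay); (Abstain, No); (Amend, Amend)

(No, No): Faction A can switch to Abstain (6 → 7). Not NE.
(No, Abstain): Faction B can switch to Delay (-5 → 0). Not NE.
(No, Amend): Faction A can switch to Amend (2 → 6). Not NE.
(No, Delay): Faction A gets 5, best alternative 4; Faction B gets 0, best alternative -5. No profitable deviation — NE.
(Abstain, No): Faction A gets 7, best alternative 6; Faction B gets 8, best alternative 7. No profitable deviation — NE.
(Abstain, Abstain): Faction A can switch to No (5 → 9). Not NE.
(Abstain, Amend): Faction A can switch to No (-5 → 2). Not NE.
(Abstain, Delay): Faction A can switch to No (-5 → 5). Not NE.
(Amend, No): Faction A can switch to No (-3 → 6). Not NE.
(Amend, Abstain): Faction A can switch to No (-3 → 9). Not NE.
(Amend, Amend): Faction A gets 6, best alternative 2; Faction B gets 9, best alternative 3. No profitable deviation — NE.
(The remaining 1 profile has a profitable deviation by the same check.)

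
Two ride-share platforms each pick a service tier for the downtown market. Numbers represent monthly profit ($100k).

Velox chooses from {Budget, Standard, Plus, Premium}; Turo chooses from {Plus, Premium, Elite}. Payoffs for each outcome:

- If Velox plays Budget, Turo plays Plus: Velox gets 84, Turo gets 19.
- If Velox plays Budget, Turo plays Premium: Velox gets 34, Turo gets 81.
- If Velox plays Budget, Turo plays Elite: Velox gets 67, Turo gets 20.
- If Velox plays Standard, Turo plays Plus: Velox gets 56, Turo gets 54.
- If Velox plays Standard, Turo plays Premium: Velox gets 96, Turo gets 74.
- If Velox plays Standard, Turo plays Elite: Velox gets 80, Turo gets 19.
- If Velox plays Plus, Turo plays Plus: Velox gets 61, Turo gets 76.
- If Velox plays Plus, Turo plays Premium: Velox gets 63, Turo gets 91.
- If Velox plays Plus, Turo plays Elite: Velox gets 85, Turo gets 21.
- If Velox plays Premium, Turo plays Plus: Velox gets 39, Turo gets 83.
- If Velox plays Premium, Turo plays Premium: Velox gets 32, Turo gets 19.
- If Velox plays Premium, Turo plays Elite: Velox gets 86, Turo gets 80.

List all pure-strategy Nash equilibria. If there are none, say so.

(Budget, Plus): Turo can switch to Premium (19 → 81). Not NE.
(Budget, Premium): Velox can switch to Standard (34 → 96). Not NE.
(Budget, Elite): Velox can switch to Standard (67 → 80). Not NE.
(Standard, Plus): Velox can switch to Budget (56 → 84). Not NE.
(Standard, Premium): Velox gets 96, best alternative 63; Turo gets 74, best alternative 54. No profitable deviation — NE.
(Standard, Elite): Velox can switch to Plus (80 → 85). Not NE.
(Plus, Plus): Velox can switch to Budget (61 → 84). Not NE.
(Plus, Premium): Velox can switch to Standard (63 → 96). Not NE.
(Plus, Elite): Velox can switch to Premium (85 → 86). Not NE.
(Premium, Plus): Velox can switch to Budget (39 → 84). Not NE.
(Premium, Premium): Velox can switch to Budget (32 → 34). Not NE.
(The remaining 1 profile has a profitable deviation by the same check.)

(Standard, Premium)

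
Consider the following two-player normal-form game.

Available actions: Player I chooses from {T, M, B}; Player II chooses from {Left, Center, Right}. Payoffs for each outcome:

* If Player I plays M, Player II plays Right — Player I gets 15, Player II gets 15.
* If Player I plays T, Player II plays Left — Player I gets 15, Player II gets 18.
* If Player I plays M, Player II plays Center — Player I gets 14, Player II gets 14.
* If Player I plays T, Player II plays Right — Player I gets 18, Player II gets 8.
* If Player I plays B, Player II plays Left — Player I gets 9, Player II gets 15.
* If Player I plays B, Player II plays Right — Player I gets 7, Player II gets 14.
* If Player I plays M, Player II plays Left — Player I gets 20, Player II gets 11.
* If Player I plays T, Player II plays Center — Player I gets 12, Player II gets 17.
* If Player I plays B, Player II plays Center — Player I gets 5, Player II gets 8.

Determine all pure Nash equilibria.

This game has no pure Nash equilibrium.

(T, Left): Player I can switch to M (15 → 20). Not NE.
(T, Center): Player I can switch to M (12 → 14). Not NE.
(T, Right): Player II can switch to Left (8 → 18). Not NE.
(M, Left): Player II can switch to Center (11 → 14). Not NE.
(M, Center): Player II can switch to Right (14 → 15). Not NE.
(M, Right): Player I can switch to T (15 → 18). Not NE.
(B, Left): Player I can switch to T (9 → 15). Not NE.
(B, Center): Player I can switch to T (5 → 12). Not NE.
(B, Right): Player I can switch to T (7 → 18). Not NE.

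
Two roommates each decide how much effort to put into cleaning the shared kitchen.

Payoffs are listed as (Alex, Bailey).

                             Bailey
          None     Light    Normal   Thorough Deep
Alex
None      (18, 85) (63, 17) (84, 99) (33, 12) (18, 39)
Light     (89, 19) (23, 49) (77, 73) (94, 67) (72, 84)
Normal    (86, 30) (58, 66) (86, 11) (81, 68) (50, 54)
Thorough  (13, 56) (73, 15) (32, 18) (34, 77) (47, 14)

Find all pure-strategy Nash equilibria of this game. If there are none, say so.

Alex against None: payoffs 18, 89, 86, 13 → best response Light.
Alex against Light: payoffs 63, 23, 58, 73 → best response Thorough.
Alex against Normal: payoffs 84, 77, 86, 32 → best response Normal.
Alex against Thorough: payoffs 33, 94, 81, 34 → best response Light.
Alex against Deep: payoffs 18, 72, 50, 47 → best response Light.
Bailey against None: payoffs 85, 17, 99, 12, 39 → best response Normal.
Bailey against Light: payoffs 19, 49, 73, 67, 84 → best response Deep.
Bailey against Normal: payoffs 30, 66, 11, 68, 54 → best response Thorough.
Bailey against Thorough: payoffs 56, 15, 18, 77, 14 → best response Thorough.
Mutual best responses: (Light, Deep).

The unique pure-strategy Nash equilibrium is (Light, Deep).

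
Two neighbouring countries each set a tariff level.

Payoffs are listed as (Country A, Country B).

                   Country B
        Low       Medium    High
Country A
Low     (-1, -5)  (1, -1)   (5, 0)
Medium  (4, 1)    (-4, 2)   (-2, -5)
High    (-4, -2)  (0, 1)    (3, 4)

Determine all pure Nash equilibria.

(Low, High)

Country A against Low: payoffs -1, 4, -4 → best response Medium.
Country A against Medium: payoffs 1, -4, 0 → best response Low.
Country A against High: payoffs 5, -2, 3 → best response Low.
Country B against Low: payoffs -5, -1, 0 → best response High.
Country B against Medium: payoffs 1, 2, -5 → best response Medium.
Country B against High: payoffs -2, 1, 4 → best response High.
Mutual best responses: (Low, High).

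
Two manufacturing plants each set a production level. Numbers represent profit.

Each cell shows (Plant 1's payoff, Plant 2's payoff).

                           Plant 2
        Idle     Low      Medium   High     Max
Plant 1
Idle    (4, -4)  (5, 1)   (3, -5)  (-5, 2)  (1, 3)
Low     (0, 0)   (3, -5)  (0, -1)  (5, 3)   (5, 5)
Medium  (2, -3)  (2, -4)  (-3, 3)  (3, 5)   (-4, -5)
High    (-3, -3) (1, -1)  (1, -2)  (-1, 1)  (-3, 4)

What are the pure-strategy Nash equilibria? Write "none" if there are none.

Plant 1 against Idle: payoffs 4, 0, 2, -3 → best response Idle.
Plant 1 against Low: payoffs 5, 3, 2, 1 → best response Idle.
Plant 1 against Medium: payoffs 3, 0, -3, 1 → best response Idle.
Plant 1 against High: payoffs -5, 5, 3, -1 → best response Low.
Plant 1 against Max: payoffs 1, 5, -4, -3 → best response Low.
Plant 2 against Idle: payoffs -4, 1, -5, 2, 3 → best response Max.
Plant 2 against Low: payoffs 0, -5, -1, 3, 5 → best response Max.
Plant 2 against Medium: payoffs -3, -4, 3, 5, -5 → best response High.
Plant 2 against High: payoffs -3, -1, -2, 1, 4 → best response Max.
Mutual best responses: (Low, Max).

The unique pure-strategy Nash equilibrium is (Low, Max).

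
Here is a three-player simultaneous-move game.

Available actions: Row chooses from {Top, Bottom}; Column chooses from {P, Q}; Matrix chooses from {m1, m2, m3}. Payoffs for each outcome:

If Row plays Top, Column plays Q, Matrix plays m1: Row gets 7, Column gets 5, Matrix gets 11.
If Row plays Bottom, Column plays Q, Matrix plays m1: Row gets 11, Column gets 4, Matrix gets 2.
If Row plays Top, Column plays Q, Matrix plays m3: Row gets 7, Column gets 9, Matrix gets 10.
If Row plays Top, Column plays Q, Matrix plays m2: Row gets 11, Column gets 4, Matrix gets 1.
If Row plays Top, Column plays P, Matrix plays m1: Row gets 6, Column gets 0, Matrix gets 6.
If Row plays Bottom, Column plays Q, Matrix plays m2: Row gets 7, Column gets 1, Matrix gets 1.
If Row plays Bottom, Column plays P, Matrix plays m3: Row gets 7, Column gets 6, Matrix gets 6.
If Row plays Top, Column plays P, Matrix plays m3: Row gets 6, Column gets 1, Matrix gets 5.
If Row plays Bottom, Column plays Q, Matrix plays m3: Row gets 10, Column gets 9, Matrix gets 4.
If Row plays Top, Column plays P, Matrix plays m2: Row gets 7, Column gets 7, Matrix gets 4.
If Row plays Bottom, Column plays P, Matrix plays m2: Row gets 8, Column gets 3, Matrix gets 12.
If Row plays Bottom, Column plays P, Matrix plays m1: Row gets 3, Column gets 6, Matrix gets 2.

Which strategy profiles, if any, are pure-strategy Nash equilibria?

(Bottom, P, m2) and (Bottom, Q, m3)

Row against (P, m1): payoffs 6, 3 → best response Top.
Row against (P, m2): payoffs 7, 8 → best response Bottom.
Row against (P, m3): payoffs 6, 7 → best response Bottom.
Row against (Q, m1): payoffs 7, 11 → best response Bottom.
Row against (Q, m2): payoffs 11, 7 → best response Top.
Row against (Q, m3): payoffs 7, 10 → best response Bottom.
Column against (Top, m1): payoffs 0, 5 → best response Q.
Column against (Top, m2): payoffs 7, 4 → best response P.
Column against (Top, m3): payoffs 1, 9 → best response Q.
Column against (Bottom, m1): payoffs 6, 4 → best response P.
Column against (Bottom, m2): payoffs 3, 1 → best response P.
Column against (Bottom, m3): payoffs 6, 9 → best response Q.
Matrix against (Top, P): payoffs 6, 4, 5 → best response m1.
Matrix against (Top, Q): payoffs 11, 1, 10 → best response m1.
Matrix against (Bottom, P): payoffs 2, 12, 6 → best response m2.
Matrix against (Bottom, Q): payoffs 2, 1, 4 → best response m3.
Mutual best responses: (Bottom, P, m2); (Bottom, Q, m3).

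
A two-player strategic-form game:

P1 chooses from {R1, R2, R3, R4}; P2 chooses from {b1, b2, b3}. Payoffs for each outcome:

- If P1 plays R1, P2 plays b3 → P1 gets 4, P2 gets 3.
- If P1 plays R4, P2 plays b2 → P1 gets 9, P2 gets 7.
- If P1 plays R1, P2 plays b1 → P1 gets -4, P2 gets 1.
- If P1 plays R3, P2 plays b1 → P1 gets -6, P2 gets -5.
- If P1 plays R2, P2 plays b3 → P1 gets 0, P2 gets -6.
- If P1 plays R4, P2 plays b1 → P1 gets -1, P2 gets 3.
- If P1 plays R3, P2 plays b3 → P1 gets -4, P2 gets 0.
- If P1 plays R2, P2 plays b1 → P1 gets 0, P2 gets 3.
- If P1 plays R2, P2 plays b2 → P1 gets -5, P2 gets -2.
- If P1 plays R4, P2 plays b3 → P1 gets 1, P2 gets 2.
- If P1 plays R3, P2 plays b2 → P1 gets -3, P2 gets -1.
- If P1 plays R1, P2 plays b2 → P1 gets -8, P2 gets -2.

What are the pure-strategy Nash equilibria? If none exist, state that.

Mark each player's best response to every combination of opponents' strategies; a profile where every player is best-responding is a pure Nash equilibrium.
P1 against b1: payoffs -4, 0, -6, -1 → best response R2.
P1 against b2: payoffs -8, -5, -3, 9 → best response R4.
P1 against b3: payoffs 4, 0, -4, 1 → best response R1.
P2 against R1: payoffs 1, -2, 3 → best response b3.
P2 against R2: payoffs 3, -2, -6 → best response b1.
P2 against R3: payoffs -5, -1, 0 → best response b3.
P2 against R4: payoffs 3, 7, 2 → best response b2.
Mutual best responses: (R1, b3); (R2, b1); (R4, b2).

(R1, b3); (R2, b1); (R4, b2)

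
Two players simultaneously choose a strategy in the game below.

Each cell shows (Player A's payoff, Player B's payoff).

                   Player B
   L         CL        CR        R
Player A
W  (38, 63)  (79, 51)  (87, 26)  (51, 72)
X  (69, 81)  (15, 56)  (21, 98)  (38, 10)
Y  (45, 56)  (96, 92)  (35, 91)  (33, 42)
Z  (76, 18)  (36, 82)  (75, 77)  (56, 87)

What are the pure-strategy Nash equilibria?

(W, L): Player A can switch to X (38 → 69). Not NE.
(W, CL): Player A can switch to Y (79 → 96). Not NE.
(W, CR): Player B can switch to L (26 → 63). Not NE.
(W, R): Player A can switch to Z (51 → 56). Not NE.
(X, L): Player A can switch to Z (69 → 76). Not NE.
(X, CL): Player A can switch to W (15 → 79). Not NE.
(X, CR): Player A can switch to W (21 → 87). Not NE.
(X, R): Player A can switch to W (38 → 51). Not NE.
(Y, L): Player A can switch to X (45 → 69). Not NE.
(Y, CL): Player A gets 96, best alternative 79; Player B gets 92, best alternative 91. No profitable deviation — NE.
(Y, CR): Player A can switch to W (35 → 87). Not NE.
(Z, R): Player A gets 56, best alternative 51; Player B gets 87, best alternative 82. No profitable deviation — NE.
(The remaining 4 profiles each have a profitable deviation by the same check.)

The pure Nash equilibria are (Y, CL), (Z, R).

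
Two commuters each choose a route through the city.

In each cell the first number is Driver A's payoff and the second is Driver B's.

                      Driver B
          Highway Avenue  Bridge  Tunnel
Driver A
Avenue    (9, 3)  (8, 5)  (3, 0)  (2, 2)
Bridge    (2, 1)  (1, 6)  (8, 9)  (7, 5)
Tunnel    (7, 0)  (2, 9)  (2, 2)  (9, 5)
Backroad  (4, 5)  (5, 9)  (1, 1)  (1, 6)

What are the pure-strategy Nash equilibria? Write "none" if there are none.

Driver A against Highway: payoffs 9, 2, 7, 4 → best response Avenue.
Driver A against Avenue: payoffs 8, 1, 2, 5 → best response Avenue.
Driver A against Bridge: payoffs 3, 8, 2, 1 → best response Bridge.
Driver A against Tunnel: payoffs 2, 7, 9, 1 → best response Tunnel.
Driver B against Avenue: payoffs 3, 5, 0, 2 → best response Avenue.
Driver B against Bridge: payoffs 1, 6, 9, 5 → best response Bridge.
Driver B against Tunnel: payoffs 0, 9, 2, 5 → best response Avenue.
Driver B against Backroad: payoffs 5, 9, 1, 6 → best response Avenue.
Mutual best responses: (Avenue, Avenue); (Bridge, Bridge).

(Avenue, Avenue), (Bridge, Bridge)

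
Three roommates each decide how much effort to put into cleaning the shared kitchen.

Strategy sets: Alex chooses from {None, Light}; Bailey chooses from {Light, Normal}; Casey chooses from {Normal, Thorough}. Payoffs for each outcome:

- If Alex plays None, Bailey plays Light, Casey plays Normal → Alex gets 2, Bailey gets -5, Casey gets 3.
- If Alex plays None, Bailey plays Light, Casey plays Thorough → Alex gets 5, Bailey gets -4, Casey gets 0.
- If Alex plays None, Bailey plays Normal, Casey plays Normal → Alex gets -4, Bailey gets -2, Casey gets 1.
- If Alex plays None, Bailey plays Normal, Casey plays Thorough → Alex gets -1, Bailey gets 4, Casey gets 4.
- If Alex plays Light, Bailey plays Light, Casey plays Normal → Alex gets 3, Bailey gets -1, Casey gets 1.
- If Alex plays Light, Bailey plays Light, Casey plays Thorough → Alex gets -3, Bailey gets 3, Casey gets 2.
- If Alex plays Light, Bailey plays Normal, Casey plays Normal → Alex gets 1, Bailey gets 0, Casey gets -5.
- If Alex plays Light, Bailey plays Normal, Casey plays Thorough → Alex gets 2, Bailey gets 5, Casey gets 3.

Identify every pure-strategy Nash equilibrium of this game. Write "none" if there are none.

The unique pure-strategy Nash equilibrium is (Light, Normal, Thorough).

Alex against (Light, Normal): payoffs 2, 3 → best response Light.
Alex against (Light, Thorough): payoffs 5, -3 → best response None.
Alex against (Normal, Normal): payoffs -4, 1 → best response Light.
Alex against (Normal, Thorough): payoffs -1, 2 → best response Light.
Bailey against (None, Normal): payoffs -5, -2 → best response Normal.
Bailey against (None, Thorough): payoffs -4, 4 → best response Normal.
Bailey against (Light, Normal): payoffs -1, 0 → best response Normal.
Bailey against (Light, Thorough): payoffs 3, 5 → best response Normal.
Casey against (None, Light): payoffs 3, 0 → best response Normal.
Casey against (None, Normal): payoffs 1, 4 → best response Thorough.
Casey against (Light, Light): payoffs 1, 2 → best response Thorough.
Casey against (Light, Normal): payoffs -5, 3 → best response Thorough.
Mutual best responses: (Light, Normal, Thorough).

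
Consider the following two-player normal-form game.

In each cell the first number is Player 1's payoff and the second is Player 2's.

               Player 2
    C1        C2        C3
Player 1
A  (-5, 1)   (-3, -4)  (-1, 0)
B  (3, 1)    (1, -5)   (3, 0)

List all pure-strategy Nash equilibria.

(B, C1)

Player 1 against C1: payoffs -5, 3 → best response B.
Player 1 against C2: payoffs -3, 1 → best response B.
Player 1 against C3: payoffs -1, 3 → best response B.
Player 2 against A: payoffs 1, -4, 0 → best response C1.
Player 2 against B: payoffs 1, -5, 0 → best response C1.
Mutual best responses: (B, C1).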